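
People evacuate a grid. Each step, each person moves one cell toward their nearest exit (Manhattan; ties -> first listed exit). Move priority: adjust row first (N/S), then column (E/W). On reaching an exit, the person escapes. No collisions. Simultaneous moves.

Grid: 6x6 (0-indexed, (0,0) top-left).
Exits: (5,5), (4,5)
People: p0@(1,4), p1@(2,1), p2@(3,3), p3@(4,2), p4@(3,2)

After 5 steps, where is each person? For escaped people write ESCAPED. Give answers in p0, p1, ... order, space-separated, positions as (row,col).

Step 1: p0:(1,4)->(2,4) | p1:(2,1)->(3,1) | p2:(3,3)->(4,3) | p3:(4,2)->(4,3) | p4:(3,2)->(4,2)
Step 2: p0:(2,4)->(3,4) | p1:(3,1)->(4,1) | p2:(4,3)->(4,4) | p3:(4,3)->(4,4) | p4:(4,2)->(4,3)
Step 3: p0:(3,4)->(4,4) | p1:(4,1)->(4,2) | p2:(4,4)->(4,5)->EXIT | p3:(4,4)->(4,5)->EXIT | p4:(4,3)->(4,4)
Step 4: p0:(4,4)->(4,5)->EXIT | p1:(4,2)->(4,3) | p2:escaped | p3:escaped | p4:(4,4)->(4,5)->EXIT
Step 5: p0:escaped | p1:(4,3)->(4,4) | p2:escaped | p3:escaped | p4:escaped

ESCAPED (4,4) ESCAPED ESCAPED ESCAPED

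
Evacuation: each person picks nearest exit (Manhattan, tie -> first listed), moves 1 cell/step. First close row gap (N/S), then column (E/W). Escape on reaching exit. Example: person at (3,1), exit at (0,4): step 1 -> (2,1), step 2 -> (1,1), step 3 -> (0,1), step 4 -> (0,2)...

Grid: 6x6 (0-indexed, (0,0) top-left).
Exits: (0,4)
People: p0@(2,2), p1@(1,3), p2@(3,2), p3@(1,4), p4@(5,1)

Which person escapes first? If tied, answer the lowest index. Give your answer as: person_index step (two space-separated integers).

Step 1: p0:(2,2)->(1,2) | p1:(1,3)->(0,3) | p2:(3,2)->(2,2) | p3:(1,4)->(0,4)->EXIT | p4:(5,1)->(4,1)
Step 2: p0:(1,2)->(0,2) | p1:(0,3)->(0,4)->EXIT | p2:(2,2)->(1,2) | p3:escaped | p4:(4,1)->(3,1)
Step 3: p0:(0,2)->(0,3) | p1:escaped | p2:(1,2)->(0,2) | p3:escaped | p4:(3,1)->(2,1)
Step 4: p0:(0,3)->(0,4)->EXIT | p1:escaped | p2:(0,2)->(0,3) | p3:escaped | p4:(2,1)->(1,1)
Step 5: p0:escaped | p1:escaped | p2:(0,3)->(0,4)->EXIT | p3:escaped | p4:(1,1)->(0,1)
Step 6: p0:escaped | p1:escaped | p2:escaped | p3:escaped | p4:(0,1)->(0,2)
Step 7: p0:escaped | p1:escaped | p2:escaped | p3:escaped | p4:(0,2)->(0,3)
Step 8: p0:escaped | p1:escaped | p2:escaped | p3:escaped | p4:(0,3)->(0,4)->EXIT
Exit steps: [4, 2, 5, 1, 8]
First to escape: p3 at step 1

Answer: 3 1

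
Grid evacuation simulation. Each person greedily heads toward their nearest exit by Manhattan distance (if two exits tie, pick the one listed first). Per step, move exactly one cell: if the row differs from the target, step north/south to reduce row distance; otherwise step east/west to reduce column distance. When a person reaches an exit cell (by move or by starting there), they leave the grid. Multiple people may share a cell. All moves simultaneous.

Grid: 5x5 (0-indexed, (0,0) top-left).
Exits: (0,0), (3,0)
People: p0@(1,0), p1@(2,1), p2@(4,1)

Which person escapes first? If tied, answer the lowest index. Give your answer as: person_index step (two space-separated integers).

Step 1: p0:(1,0)->(0,0)->EXIT | p1:(2,1)->(3,1) | p2:(4,1)->(3,1)
Step 2: p0:escaped | p1:(3,1)->(3,0)->EXIT | p2:(3,1)->(3,0)->EXIT
Exit steps: [1, 2, 2]
First to escape: p0 at step 1

Answer: 0 1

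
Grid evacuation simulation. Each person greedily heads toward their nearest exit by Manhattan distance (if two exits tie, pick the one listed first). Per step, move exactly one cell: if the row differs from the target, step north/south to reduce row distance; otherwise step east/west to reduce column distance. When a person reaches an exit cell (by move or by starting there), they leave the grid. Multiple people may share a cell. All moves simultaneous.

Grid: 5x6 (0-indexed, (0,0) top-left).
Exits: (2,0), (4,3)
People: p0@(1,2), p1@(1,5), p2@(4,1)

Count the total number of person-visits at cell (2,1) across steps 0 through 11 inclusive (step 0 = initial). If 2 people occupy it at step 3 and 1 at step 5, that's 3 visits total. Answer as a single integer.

Step 0: p0@(1,2) p1@(1,5) p2@(4,1) -> at (2,1): 0 [-], cum=0
Step 1: p0@(2,2) p1@(2,5) p2@(4,2) -> at (2,1): 0 [-], cum=0
Step 2: p0@(2,1) p1@(3,5) p2@ESC -> at (2,1): 1 [p0], cum=1
Step 3: p0@ESC p1@(4,5) p2@ESC -> at (2,1): 0 [-], cum=1
Step 4: p0@ESC p1@(4,4) p2@ESC -> at (2,1): 0 [-], cum=1
Step 5: p0@ESC p1@ESC p2@ESC -> at (2,1): 0 [-], cum=1
Total visits = 1

Answer: 1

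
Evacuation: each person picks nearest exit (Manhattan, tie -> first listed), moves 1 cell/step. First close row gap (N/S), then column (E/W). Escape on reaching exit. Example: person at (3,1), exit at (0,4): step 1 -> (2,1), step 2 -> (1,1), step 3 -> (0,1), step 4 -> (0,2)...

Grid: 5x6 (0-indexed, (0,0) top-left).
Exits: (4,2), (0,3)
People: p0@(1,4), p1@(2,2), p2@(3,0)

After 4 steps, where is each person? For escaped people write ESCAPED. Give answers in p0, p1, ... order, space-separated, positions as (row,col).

Step 1: p0:(1,4)->(0,4) | p1:(2,2)->(3,2) | p2:(3,0)->(4,0)
Step 2: p0:(0,4)->(0,3)->EXIT | p1:(3,2)->(4,2)->EXIT | p2:(4,0)->(4,1)
Step 3: p0:escaped | p1:escaped | p2:(4,1)->(4,2)->EXIT

ESCAPED ESCAPED ESCAPED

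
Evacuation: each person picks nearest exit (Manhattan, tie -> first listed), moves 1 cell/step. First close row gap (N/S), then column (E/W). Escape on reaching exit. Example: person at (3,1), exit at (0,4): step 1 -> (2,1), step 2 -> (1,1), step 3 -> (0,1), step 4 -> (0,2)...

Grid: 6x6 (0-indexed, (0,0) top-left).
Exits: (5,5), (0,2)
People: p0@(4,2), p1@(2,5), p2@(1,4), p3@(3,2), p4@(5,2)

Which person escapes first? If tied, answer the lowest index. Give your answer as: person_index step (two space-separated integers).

Answer: 1 3

Derivation:
Step 1: p0:(4,2)->(5,2) | p1:(2,5)->(3,5) | p2:(1,4)->(0,4) | p3:(3,2)->(2,2) | p4:(5,2)->(5,3)
Step 2: p0:(5,2)->(5,3) | p1:(3,5)->(4,5) | p2:(0,4)->(0,3) | p3:(2,2)->(1,2) | p4:(5,3)->(5,4)
Step 3: p0:(5,3)->(5,4) | p1:(4,5)->(5,5)->EXIT | p2:(0,3)->(0,2)->EXIT | p3:(1,2)->(0,2)->EXIT | p4:(5,4)->(5,5)->EXIT
Step 4: p0:(5,4)->(5,5)->EXIT | p1:escaped | p2:escaped | p3:escaped | p4:escaped
Exit steps: [4, 3, 3, 3, 3]
First to escape: p1 at step 3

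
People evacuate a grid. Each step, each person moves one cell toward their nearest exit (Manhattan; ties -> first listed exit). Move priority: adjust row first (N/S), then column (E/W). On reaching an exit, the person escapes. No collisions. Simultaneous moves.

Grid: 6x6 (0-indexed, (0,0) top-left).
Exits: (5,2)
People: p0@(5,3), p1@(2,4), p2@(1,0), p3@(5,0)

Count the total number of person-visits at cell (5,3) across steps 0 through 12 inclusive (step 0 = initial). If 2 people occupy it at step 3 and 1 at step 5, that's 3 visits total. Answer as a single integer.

Answer: 2

Derivation:
Step 0: p0@(5,3) p1@(2,4) p2@(1,0) p3@(5,0) -> at (5,3): 1 [p0], cum=1
Step 1: p0@ESC p1@(3,4) p2@(2,0) p3@(5,1) -> at (5,3): 0 [-], cum=1
Step 2: p0@ESC p1@(4,4) p2@(3,0) p3@ESC -> at (5,3): 0 [-], cum=1
Step 3: p0@ESC p1@(5,4) p2@(4,0) p3@ESC -> at (5,3): 0 [-], cum=1
Step 4: p0@ESC p1@(5,3) p2@(5,0) p3@ESC -> at (5,3): 1 [p1], cum=2
Step 5: p0@ESC p1@ESC p2@(5,1) p3@ESC -> at (5,3): 0 [-], cum=2
Step 6: p0@ESC p1@ESC p2@ESC p3@ESC -> at (5,3): 0 [-], cum=2
Total visits = 2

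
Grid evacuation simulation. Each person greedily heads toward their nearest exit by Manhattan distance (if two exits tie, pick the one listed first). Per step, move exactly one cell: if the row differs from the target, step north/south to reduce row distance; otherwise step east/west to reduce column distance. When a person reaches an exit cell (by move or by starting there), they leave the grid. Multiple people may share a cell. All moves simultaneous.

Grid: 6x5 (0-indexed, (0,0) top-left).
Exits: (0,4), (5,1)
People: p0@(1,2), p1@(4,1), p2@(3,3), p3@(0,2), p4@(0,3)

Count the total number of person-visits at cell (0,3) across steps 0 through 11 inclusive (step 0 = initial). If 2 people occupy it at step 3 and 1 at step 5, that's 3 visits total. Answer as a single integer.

Step 0: p0@(1,2) p1@(4,1) p2@(3,3) p3@(0,2) p4@(0,3) -> at (0,3): 1 [p4], cum=1
Step 1: p0@(0,2) p1@ESC p2@(2,3) p3@(0,3) p4@ESC -> at (0,3): 1 [p3], cum=2
Step 2: p0@(0,3) p1@ESC p2@(1,3) p3@ESC p4@ESC -> at (0,3): 1 [p0], cum=3
Step 3: p0@ESC p1@ESC p2@(0,3) p3@ESC p4@ESC -> at (0,3): 1 [p2], cum=4
Step 4: p0@ESC p1@ESC p2@ESC p3@ESC p4@ESC -> at (0,3): 0 [-], cum=4
Total visits = 4

Answer: 4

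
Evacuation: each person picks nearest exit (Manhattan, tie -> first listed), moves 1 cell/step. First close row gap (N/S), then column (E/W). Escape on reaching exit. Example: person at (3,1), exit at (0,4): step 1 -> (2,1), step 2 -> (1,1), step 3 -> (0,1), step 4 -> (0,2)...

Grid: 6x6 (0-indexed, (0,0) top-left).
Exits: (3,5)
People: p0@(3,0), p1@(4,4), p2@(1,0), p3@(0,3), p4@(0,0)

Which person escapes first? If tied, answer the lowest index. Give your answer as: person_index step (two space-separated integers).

Answer: 1 2

Derivation:
Step 1: p0:(3,0)->(3,1) | p1:(4,4)->(3,4) | p2:(1,0)->(2,0) | p3:(0,3)->(1,3) | p4:(0,0)->(1,0)
Step 2: p0:(3,1)->(3,2) | p1:(3,4)->(3,5)->EXIT | p2:(2,0)->(3,0) | p3:(1,3)->(2,3) | p4:(1,0)->(2,0)
Step 3: p0:(3,2)->(3,3) | p1:escaped | p2:(3,0)->(3,1) | p3:(2,3)->(3,3) | p4:(2,0)->(3,0)
Step 4: p0:(3,3)->(3,4) | p1:escaped | p2:(3,1)->(3,2) | p3:(3,3)->(3,4) | p4:(3,0)->(3,1)
Step 5: p0:(3,4)->(3,5)->EXIT | p1:escaped | p2:(3,2)->(3,3) | p3:(3,4)->(3,5)->EXIT | p4:(3,1)->(3,2)
Step 6: p0:escaped | p1:escaped | p2:(3,3)->(3,4) | p3:escaped | p4:(3,2)->(3,3)
Step 7: p0:escaped | p1:escaped | p2:(3,4)->(3,5)->EXIT | p3:escaped | p4:(3,3)->(3,4)
Step 8: p0:escaped | p1:escaped | p2:escaped | p3:escaped | p4:(3,4)->(3,5)->EXIT
Exit steps: [5, 2, 7, 5, 8]
First to escape: p1 at step 2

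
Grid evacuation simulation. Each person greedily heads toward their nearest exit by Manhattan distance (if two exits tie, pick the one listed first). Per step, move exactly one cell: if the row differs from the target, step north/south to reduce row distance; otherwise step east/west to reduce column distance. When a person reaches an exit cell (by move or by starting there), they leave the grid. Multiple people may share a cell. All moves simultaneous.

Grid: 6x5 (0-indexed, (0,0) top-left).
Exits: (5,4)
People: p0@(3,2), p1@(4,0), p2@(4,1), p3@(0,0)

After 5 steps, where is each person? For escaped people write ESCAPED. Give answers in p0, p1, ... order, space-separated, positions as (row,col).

Step 1: p0:(3,2)->(4,2) | p1:(4,0)->(5,0) | p2:(4,1)->(5,1) | p3:(0,0)->(1,0)
Step 2: p0:(4,2)->(5,2) | p1:(5,0)->(5,1) | p2:(5,1)->(5,2) | p3:(1,0)->(2,0)
Step 3: p0:(5,2)->(5,3) | p1:(5,1)->(5,2) | p2:(5,2)->(5,3) | p3:(2,0)->(3,0)
Step 4: p0:(5,3)->(5,4)->EXIT | p1:(5,2)->(5,3) | p2:(5,3)->(5,4)->EXIT | p3:(3,0)->(4,0)
Step 5: p0:escaped | p1:(5,3)->(5,4)->EXIT | p2:escaped | p3:(4,0)->(5,0)

ESCAPED ESCAPED ESCAPED (5,0)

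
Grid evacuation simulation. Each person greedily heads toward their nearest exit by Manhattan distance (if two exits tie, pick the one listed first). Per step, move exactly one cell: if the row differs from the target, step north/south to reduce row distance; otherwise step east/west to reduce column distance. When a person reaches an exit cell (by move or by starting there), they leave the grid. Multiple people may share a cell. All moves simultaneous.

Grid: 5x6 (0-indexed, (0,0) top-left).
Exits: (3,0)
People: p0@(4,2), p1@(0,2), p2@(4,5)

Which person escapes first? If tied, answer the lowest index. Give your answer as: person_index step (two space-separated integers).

Answer: 0 3

Derivation:
Step 1: p0:(4,2)->(3,2) | p1:(0,2)->(1,2) | p2:(4,5)->(3,5)
Step 2: p0:(3,2)->(3,1) | p1:(1,2)->(2,2) | p2:(3,5)->(3,4)
Step 3: p0:(3,1)->(3,0)->EXIT | p1:(2,2)->(3,2) | p2:(3,4)->(3,3)
Step 4: p0:escaped | p1:(3,2)->(3,1) | p2:(3,3)->(3,2)
Step 5: p0:escaped | p1:(3,1)->(3,0)->EXIT | p2:(3,2)->(3,1)
Step 6: p0:escaped | p1:escaped | p2:(3,1)->(3,0)->EXIT
Exit steps: [3, 5, 6]
First to escape: p0 at step 3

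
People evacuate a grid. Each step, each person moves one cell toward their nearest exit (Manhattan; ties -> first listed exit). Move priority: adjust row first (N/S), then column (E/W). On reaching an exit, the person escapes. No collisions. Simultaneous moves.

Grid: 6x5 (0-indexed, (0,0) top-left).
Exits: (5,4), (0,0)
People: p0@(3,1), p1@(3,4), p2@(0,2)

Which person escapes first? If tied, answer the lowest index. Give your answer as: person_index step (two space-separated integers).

Answer: 1 2

Derivation:
Step 1: p0:(3,1)->(2,1) | p1:(3,4)->(4,4) | p2:(0,2)->(0,1)
Step 2: p0:(2,1)->(1,1) | p1:(4,4)->(5,4)->EXIT | p2:(0,1)->(0,0)->EXIT
Step 3: p0:(1,1)->(0,1) | p1:escaped | p2:escaped
Step 4: p0:(0,1)->(0,0)->EXIT | p1:escaped | p2:escaped
Exit steps: [4, 2, 2]
First to escape: p1 at step 2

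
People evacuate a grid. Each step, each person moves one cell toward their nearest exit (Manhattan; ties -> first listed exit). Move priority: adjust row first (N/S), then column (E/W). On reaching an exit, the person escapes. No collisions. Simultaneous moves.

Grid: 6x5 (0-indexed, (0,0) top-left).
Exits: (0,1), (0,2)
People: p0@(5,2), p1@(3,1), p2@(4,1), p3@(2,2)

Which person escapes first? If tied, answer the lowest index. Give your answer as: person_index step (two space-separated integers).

Step 1: p0:(5,2)->(4,2) | p1:(3,1)->(2,1) | p2:(4,1)->(3,1) | p3:(2,2)->(1,2)
Step 2: p0:(4,2)->(3,2) | p1:(2,1)->(1,1) | p2:(3,1)->(2,1) | p3:(1,2)->(0,2)->EXIT
Step 3: p0:(3,2)->(2,2) | p1:(1,1)->(0,1)->EXIT | p2:(2,1)->(1,1) | p3:escaped
Step 4: p0:(2,2)->(1,2) | p1:escaped | p2:(1,1)->(0,1)->EXIT | p3:escaped
Step 5: p0:(1,2)->(0,2)->EXIT | p1:escaped | p2:escaped | p3:escaped
Exit steps: [5, 3, 4, 2]
First to escape: p3 at step 2

Answer: 3 2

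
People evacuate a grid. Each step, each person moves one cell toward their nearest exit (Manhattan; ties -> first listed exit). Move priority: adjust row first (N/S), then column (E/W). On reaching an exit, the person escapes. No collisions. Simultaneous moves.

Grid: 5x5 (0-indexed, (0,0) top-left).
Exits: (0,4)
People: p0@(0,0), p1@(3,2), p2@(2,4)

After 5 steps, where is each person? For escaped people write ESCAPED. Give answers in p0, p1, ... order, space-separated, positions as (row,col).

Step 1: p0:(0,0)->(0,1) | p1:(3,2)->(2,2) | p2:(2,4)->(1,4)
Step 2: p0:(0,1)->(0,2) | p1:(2,2)->(1,2) | p2:(1,4)->(0,4)->EXIT
Step 3: p0:(0,2)->(0,3) | p1:(1,2)->(0,2) | p2:escaped
Step 4: p0:(0,3)->(0,4)->EXIT | p1:(0,2)->(0,3) | p2:escaped
Step 5: p0:escaped | p1:(0,3)->(0,4)->EXIT | p2:escaped

ESCAPED ESCAPED ESCAPED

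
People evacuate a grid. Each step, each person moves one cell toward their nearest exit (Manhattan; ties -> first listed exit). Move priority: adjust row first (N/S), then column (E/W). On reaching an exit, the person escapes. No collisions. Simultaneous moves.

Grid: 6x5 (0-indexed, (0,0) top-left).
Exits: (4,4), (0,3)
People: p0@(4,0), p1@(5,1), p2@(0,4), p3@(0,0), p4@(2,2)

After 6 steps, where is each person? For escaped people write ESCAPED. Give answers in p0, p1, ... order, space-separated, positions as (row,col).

Step 1: p0:(4,0)->(4,1) | p1:(5,1)->(4,1) | p2:(0,4)->(0,3)->EXIT | p3:(0,0)->(0,1) | p4:(2,2)->(1,2)
Step 2: p0:(4,1)->(4,2) | p1:(4,1)->(4,2) | p2:escaped | p3:(0,1)->(0,2) | p4:(1,2)->(0,2)
Step 3: p0:(4,2)->(4,3) | p1:(4,2)->(4,3) | p2:escaped | p3:(0,2)->(0,3)->EXIT | p4:(0,2)->(0,3)->EXIT
Step 4: p0:(4,3)->(4,4)->EXIT | p1:(4,3)->(4,4)->EXIT | p2:escaped | p3:escaped | p4:escaped

ESCAPED ESCAPED ESCAPED ESCAPED ESCAPED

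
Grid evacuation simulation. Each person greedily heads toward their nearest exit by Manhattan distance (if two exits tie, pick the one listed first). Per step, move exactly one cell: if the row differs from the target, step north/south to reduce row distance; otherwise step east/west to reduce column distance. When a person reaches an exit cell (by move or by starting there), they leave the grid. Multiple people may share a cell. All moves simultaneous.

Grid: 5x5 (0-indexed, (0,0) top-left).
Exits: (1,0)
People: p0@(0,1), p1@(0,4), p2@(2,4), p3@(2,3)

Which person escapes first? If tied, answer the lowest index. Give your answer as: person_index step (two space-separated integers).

Answer: 0 2

Derivation:
Step 1: p0:(0,1)->(1,1) | p1:(0,4)->(1,4) | p2:(2,4)->(1,4) | p3:(2,3)->(1,3)
Step 2: p0:(1,1)->(1,0)->EXIT | p1:(1,4)->(1,3) | p2:(1,4)->(1,3) | p3:(1,3)->(1,2)
Step 3: p0:escaped | p1:(1,3)->(1,2) | p2:(1,3)->(1,2) | p3:(1,2)->(1,1)
Step 4: p0:escaped | p1:(1,2)->(1,1) | p2:(1,2)->(1,1) | p3:(1,1)->(1,0)->EXIT
Step 5: p0:escaped | p1:(1,1)->(1,0)->EXIT | p2:(1,1)->(1,0)->EXIT | p3:escaped
Exit steps: [2, 5, 5, 4]
First to escape: p0 at step 2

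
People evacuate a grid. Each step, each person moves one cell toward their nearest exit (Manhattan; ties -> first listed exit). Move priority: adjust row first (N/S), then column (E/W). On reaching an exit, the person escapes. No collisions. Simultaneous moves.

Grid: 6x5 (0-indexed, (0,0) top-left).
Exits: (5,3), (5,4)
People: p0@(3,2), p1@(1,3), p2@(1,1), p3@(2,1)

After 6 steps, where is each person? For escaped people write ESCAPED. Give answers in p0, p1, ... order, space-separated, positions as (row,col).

Step 1: p0:(3,2)->(4,2) | p1:(1,3)->(2,3) | p2:(1,1)->(2,1) | p3:(2,1)->(3,1)
Step 2: p0:(4,2)->(5,2) | p1:(2,3)->(3,3) | p2:(2,1)->(3,1) | p3:(3,1)->(4,1)
Step 3: p0:(5,2)->(5,3)->EXIT | p1:(3,3)->(4,3) | p2:(3,1)->(4,1) | p3:(4,1)->(5,1)
Step 4: p0:escaped | p1:(4,3)->(5,3)->EXIT | p2:(4,1)->(5,1) | p3:(5,1)->(5,2)
Step 5: p0:escaped | p1:escaped | p2:(5,1)->(5,2) | p3:(5,2)->(5,3)->EXIT
Step 6: p0:escaped | p1:escaped | p2:(5,2)->(5,3)->EXIT | p3:escaped

ESCAPED ESCAPED ESCAPED ESCAPED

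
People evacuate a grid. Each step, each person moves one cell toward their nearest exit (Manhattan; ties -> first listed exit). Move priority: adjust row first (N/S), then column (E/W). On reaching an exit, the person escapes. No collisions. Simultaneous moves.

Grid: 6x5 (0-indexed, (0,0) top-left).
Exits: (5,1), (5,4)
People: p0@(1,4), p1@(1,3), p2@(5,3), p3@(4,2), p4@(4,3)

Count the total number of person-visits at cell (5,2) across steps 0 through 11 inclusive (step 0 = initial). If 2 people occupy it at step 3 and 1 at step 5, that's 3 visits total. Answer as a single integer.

Step 0: p0@(1,4) p1@(1,3) p2@(5,3) p3@(4,2) p4@(4,3) -> at (5,2): 0 [-], cum=0
Step 1: p0@(2,4) p1@(2,3) p2@ESC p3@(5,2) p4@(5,3) -> at (5,2): 1 [p3], cum=1
Step 2: p0@(3,4) p1@(3,3) p2@ESC p3@ESC p4@ESC -> at (5,2): 0 [-], cum=1
Step 3: p0@(4,4) p1@(4,3) p2@ESC p3@ESC p4@ESC -> at (5,2): 0 [-], cum=1
Step 4: p0@ESC p1@(5,3) p2@ESC p3@ESC p4@ESC -> at (5,2): 0 [-], cum=1
Step 5: p0@ESC p1@ESC p2@ESC p3@ESC p4@ESC -> at (5,2): 0 [-], cum=1
Total visits = 1

Answer: 1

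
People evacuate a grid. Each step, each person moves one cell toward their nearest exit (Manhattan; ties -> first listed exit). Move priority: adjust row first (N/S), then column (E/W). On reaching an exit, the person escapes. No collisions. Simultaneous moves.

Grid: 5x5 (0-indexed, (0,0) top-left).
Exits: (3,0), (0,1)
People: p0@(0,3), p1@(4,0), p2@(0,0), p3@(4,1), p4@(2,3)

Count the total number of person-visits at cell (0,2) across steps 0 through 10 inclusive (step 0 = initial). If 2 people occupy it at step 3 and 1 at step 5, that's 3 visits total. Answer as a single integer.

Step 0: p0@(0,3) p1@(4,0) p2@(0,0) p3@(4,1) p4@(2,3) -> at (0,2): 0 [-], cum=0
Step 1: p0@(0,2) p1@ESC p2@ESC p3@(3,1) p4@(3,3) -> at (0,2): 1 [p0], cum=1
Step 2: p0@ESC p1@ESC p2@ESC p3@ESC p4@(3,2) -> at (0,2): 0 [-], cum=1
Step 3: p0@ESC p1@ESC p2@ESC p3@ESC p4@(3,1) -> at (0,2): 0 [-], cum=1
Step 4: p0@ESC p1@ESC p2@ESC p3@ESC p4@ESC -> at (0,2): 0 [-], cum=1
Total visits = 1

Answer: 1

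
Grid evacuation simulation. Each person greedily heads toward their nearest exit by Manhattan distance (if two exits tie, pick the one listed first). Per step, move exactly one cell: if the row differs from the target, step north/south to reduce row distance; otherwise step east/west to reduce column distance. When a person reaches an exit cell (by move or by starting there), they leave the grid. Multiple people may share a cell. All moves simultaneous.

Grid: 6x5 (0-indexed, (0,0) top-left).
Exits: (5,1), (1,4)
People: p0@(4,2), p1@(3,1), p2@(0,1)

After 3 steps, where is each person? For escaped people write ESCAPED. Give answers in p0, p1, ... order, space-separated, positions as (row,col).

Step 1: p0:(4,2)->(5,2) | p1:(3,1)->(4,1) | p2:(0,1)->(1,1)
Step 2: p0:(5,2)->(5,1)->EXIT | p1:(4,1)->(5,1)->EXIT | p2:(1,1)->(1,2)
Step 3: p0:escaped | p1:escaped | p2:(1,2)->(1,3)

ESCAPED ESCAPED (1,3)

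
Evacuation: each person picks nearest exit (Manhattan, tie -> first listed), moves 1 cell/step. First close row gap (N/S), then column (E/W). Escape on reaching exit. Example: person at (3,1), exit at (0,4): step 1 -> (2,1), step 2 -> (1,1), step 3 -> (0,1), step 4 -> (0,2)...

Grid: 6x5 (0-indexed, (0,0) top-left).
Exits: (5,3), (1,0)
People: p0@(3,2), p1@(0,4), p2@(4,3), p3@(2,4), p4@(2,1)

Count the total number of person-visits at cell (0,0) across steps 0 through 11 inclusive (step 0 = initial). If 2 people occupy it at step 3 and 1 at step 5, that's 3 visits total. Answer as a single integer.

Answer: 0

Derivation:
Step 0: p0@(3,2) p1@(0,4) p2@(4,3) p3@(2,4) p4@(2,1) -> at (0,0): 0 [-], cum=0
Step 1: p0@(4,2) p1@(1,4) p2@ESC p3@(3,4) p4@(1,1) -> at (0,0): 0 [-], cum=0
Step 2: p0@(5,2) p1@(1,3) p2@ESC p3@(4,4) p4@ESC -> at (0,0): 0 [-], cum=0
Step 3: p0@ESC p1@(1,2) p2@ESC p3@(5,4) p4@ESC -> at (0,0): 0 [-], cum=0
Step 4: p0@ESC p1@(1,1) p2@ESC p3@ESC p4@ESC -> at (0,0): 0 [-], cum=0
Step 5: p0@ESC p1@ESC p2@ESC p3@ESC p4@ESC -> at (0,0): 0 [-], cum=0
Total visits = 0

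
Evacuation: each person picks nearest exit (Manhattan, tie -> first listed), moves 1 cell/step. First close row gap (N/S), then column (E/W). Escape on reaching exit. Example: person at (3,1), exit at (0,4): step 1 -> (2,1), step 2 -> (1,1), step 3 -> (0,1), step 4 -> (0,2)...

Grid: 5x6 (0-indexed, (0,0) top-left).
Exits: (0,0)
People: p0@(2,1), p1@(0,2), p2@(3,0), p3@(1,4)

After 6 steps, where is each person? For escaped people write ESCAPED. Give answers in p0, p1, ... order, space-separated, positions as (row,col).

Step 1: p0:(2,1)->(1,1) | p1:(0,2)->(0,1) | p2:(3,0)->(2,0) | p3:(1,4)->(0,4)
Step 2: p0:(1,1)->(0,1) | p1:(0,1)->(0,0)->EXIT | p2:(2,0)->(1,0) | p3:(0,4)->(0,3)
Step 3: p0:(0,1)->(0,0)->EXIT | p1:escaped | p2:(1,0)->(0,0)->EXIT | p3:(0,3)->(0,2)
Step 4: p0:escaped | p1:escaped | p2:escaped | p3:(0,2)->(0,1)
Step 5: p0:escaped | p1:escaped | p2:escaped | p3:(0,1)->(0,0)->EXIT

ESCAPED ESCAPED ESCAPED ESCAPED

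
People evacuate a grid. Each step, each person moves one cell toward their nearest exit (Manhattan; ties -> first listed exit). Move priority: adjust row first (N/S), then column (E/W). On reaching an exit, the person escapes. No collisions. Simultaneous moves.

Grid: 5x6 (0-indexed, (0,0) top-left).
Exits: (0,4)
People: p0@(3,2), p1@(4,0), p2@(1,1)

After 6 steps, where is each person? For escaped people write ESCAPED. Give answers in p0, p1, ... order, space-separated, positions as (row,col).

Step 1: p0:(3,2)->(2,2) | p1:(4,0)->(3,0) | p2:(1,1)->(0,1)
Step 2: p0:(2,2)->(1,2) | p1:(3,0)->(2,0) | p2:(0,1)->(0,2)
Step 3: p0:(1,2)->(0,2) | p1:(2,0)->(1,0) | p2:(0,2)->(0,3)
Step 4: p0:(0,2)->(0,3) | p1:(1,0)->(0,0) | p2:(0,3)->(0,4)->EXIT
Step 5: p0:(0,3)->(0,4)->EXIT | p1:(0,0)->(0,1) | p2:escaped
Step 6: p0:escaped | p1:(0,1)->(0,2) | p2:escaped

ESCAPED (0,2) ESCAPED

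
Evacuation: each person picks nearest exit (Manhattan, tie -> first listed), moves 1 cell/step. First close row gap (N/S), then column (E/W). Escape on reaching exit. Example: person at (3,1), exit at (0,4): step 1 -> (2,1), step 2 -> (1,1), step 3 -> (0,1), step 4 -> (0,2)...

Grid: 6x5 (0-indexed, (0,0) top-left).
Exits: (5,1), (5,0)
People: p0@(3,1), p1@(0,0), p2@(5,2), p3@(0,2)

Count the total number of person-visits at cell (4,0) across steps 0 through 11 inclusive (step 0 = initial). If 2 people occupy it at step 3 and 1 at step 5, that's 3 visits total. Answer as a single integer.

Answer: 1

Derivation:
Step 0: p0@(3,1) p1@(0,0) p2@(5,2) p3@(0,2) -> at (4,0): 0 [-], cum=0
Step 1: p0@(4,1) p1@(1,0) p2@ESC p3@(1,2) -> at (4,0): 0 [-], cum=0
Step 2: p0@ESC p1@(2,0) p2@ESC p3@(2,2) -> at (4,0): 0 [-], cum=0
Step 3: p0@ESC p1@(3,0) p2@ESC p3@(3,2) -> at (4,0): 0 [-], cum=0
Step 4: p0@ESC p1@(4,0) p2@ESC p3@(4,2) -> at (4,0): 1 [p1], cum=1
Step 5: p0@ESC p1@ESC p2@ESC p3@(5,2) -> at (4,0): 0 [-], cum=1
Step 6: p0@ESC p1@ESC p2@ESC p3@ESC -> at (4,0): 0 [-], cum=1
Total visits = 1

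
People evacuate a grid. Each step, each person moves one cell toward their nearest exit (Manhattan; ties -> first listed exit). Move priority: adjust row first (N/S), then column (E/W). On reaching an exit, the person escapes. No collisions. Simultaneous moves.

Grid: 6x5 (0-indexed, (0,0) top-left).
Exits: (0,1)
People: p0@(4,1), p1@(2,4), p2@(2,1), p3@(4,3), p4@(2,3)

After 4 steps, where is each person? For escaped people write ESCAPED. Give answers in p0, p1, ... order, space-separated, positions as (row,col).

Step 1: p0:(4,1)->(3,1) | p1:(2,4)->(1,4) | p2:(2,1)->(1,1) | p3:(4,3)->(3,3) | p4:(2,3)->(1,3)
Step 2: p0:(3,1)->(2,1) | p1:(1,4)->(0,4) | p2:(1,1)->(0,1)->EXIT | p3:(3,3)->(2,3) | p4:(1,3)->(0,3)
Step 3: p0:(2,1)->(1,1) | p1:(0,4)->(0,3) | p2:escaped | p3:(2,3)->(1,3) | p4:(0,3)->(0,2)
Step 4: p0:(1,1)->(0,1)->EXIT | p1:(0,3)->(0,2) | p2:escaped | p3:(1,3)->(0,3) | p4:(0,2)->(0,1)->EXIT

ESCAPED (0,2) ESCAPED (0,3) ESCAPED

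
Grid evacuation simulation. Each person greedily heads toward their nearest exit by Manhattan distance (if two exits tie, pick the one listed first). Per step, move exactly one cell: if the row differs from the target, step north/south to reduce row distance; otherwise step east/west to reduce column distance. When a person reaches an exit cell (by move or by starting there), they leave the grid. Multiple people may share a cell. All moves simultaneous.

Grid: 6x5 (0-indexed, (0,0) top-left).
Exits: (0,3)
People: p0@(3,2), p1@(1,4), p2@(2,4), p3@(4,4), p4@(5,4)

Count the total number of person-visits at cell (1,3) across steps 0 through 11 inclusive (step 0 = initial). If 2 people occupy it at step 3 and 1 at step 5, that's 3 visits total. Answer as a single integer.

Step 0: p0@(3,2) p1@(1,4) p2@(2,4) p3@(4,4) p4@(5,4) -> at (1,3): 0 [-], cum=0
Step 1: p0@(2,2) p1@(0,4) p2@(1,4) p3@(3,4) p4@(4,4) -> at (1,3): 0 [-], cum=0
Step 2: p0@(1,2) p1@ESC p2@(0,4) p3@(2,4) p4@(3,4) -> at (1,3): 0 [-], cum=0
Step 3: p0@(0,2) p1@ESC p2@ESC p3@(1,4) p4@(2,4) -> at (1,3): 0 [-], cum=0
Step 4: p0@ESC p1@ESC p2@ESC p3@(0,4) p4@(1,4) -> at (1,3): 0 [-], cum=0
Step 5: p0@ESC p1@ESC p2@ESC p3@ESC p4@(0,4) -> at (1,3): 0 [-], cum=0
Step 6: p0@ESC p1@ESC p2@ESC p3@ESC p4@ESC -> at (1,3): 0 [-], cum=0
Total visits = 0

Answer: 0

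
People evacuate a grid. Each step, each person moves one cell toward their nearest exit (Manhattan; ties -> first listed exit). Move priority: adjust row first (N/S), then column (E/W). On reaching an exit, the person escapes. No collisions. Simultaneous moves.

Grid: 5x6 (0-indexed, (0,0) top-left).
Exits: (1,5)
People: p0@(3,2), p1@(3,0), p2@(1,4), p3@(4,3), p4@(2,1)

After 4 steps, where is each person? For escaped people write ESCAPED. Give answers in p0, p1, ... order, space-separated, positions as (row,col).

Step 1: p0:(3,2)->(2,2) | p1:(3,0)->(2,0) | p2:(1,4)->(1,5)->EXIT | p3:(4,3)->(3,3) | p4:(2,1)->(1,1)
Step 2: p0:(2,2)->(1,2) | p1:(2,0)->(1,0) | p2:escaped | p3:(3,3)->(2,3) | p4:(1,1)->(1,2)
Step 3: p0:(1,2)->(1,3) | p1:(1,0)->(1,1) | p2:escaped | p3:(2,3)->(1,3) | p4:(1,2)->(1,3)
Step 4: p0:(1,3)->(1,4) | p1:(1,1)->(1,2) | p2:escaped | p3:(1,3)->(1,4) | p4:(1,3)->(1,4)

(1,4) (1,2) ESCAPED (1,4) (1,4)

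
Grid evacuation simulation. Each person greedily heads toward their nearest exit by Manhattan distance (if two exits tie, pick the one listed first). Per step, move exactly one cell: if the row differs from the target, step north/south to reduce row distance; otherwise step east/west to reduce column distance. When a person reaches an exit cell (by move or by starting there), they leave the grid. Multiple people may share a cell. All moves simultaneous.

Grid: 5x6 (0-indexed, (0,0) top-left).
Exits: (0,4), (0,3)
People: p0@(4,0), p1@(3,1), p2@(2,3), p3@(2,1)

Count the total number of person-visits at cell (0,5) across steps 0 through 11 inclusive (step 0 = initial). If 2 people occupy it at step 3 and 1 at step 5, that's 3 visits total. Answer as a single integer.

Answer: 0

Derivation:
Step 0: p0@(4,0) p1@(3,1) p2@(2,3) p3@(2,1) -> at (0,5): 0 [-], cum=0
Step 1: p0@(3,0) p1@(2,1) p2@(1,3) p3@(1,1) -> at (0,5): 0 [-], cum=0
Step 2: p0@(2,0) p1@(1,1) p2@ESC p3@(0,1) -> at (0,5): 0 [-], cum=0
Step 3: p0@(1,0) p1@(0,1) p2@ESC p3@(0,2) -> at (0,5): 0 [-], cum=0
Step 4: p0@(0,0) p1@(0,2) p2@ESC p3@ESC -> at (0,5): 0 [-], cum=0
Step 5: p0@(0,1) p1@ESC p2@ESC p3@ESC -> at (0,5): 0 [-], cum=0
Step 6: p0@(0,2) p1@ESC p2@ESC p3@ESC -> at (0,5): 0 [-], cum=0
Step 7: p0@ESC p1@ESC p2@ESC p3@ESC -> at (0,5): 0 [-], cum=0
Total visits = 0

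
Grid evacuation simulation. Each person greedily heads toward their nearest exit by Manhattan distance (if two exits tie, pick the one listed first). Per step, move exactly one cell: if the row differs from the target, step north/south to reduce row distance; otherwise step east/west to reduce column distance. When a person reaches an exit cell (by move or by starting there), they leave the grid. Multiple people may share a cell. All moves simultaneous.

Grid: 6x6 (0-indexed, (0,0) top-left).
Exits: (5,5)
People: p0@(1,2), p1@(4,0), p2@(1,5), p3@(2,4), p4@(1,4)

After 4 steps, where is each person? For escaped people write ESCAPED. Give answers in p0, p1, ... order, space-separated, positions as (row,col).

Step 1: p0:(1,2)->(2,2) | p1:(4,0)->(5,0) | p2:(1,5)->(2,5) | p3:(2,4)->(3,4) | p4:(1,4)->(2,4)
Step 2: p0:(2,2)->(3,2) | p1:(5,0)->(5,1) | p2:(2,5)->(3,5) | p3:(3,4)->(4,4) | p4:(2,4)->(3,4)
Step 3: p0:(3,2)->(4,2) | p1:(5,1)->(5,2) | p2:(3,5)->(4,5) | p3:(4,4)->(5,4) | p4:(3,4)->(4,4)
Step 4: p0:(4,2)->(5,2) | p1:(5,2)->(5,3) | p2:(4,5)->(5,5)->EXIT | p3:(5,4)->(5,5)->EXIT | p4:(4,4)->(5,4)

(5,2) (5,3) ESCAPED ESCAPED (5,4)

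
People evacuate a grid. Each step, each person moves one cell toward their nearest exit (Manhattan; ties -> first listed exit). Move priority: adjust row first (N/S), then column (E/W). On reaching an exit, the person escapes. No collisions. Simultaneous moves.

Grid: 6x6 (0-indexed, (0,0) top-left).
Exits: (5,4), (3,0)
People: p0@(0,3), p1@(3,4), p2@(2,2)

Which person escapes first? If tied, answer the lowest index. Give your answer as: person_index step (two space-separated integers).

Step 1: p0:(0,3)->(1,3) | p1:(3,4)->(4,4) | p2:(2,2)->(3,2)
Step 2: p0:(1,3)->(2,3) | p1:(4,4)->(5,4)->EXIT | p2:(3,2)->(3,1)
Step 3: p0:(2,3)->(3,3) | p1:escaped | p2:(3,1)->(3,0)->EXIT
Step 4: p0:(3,3)->(4,3) | p1:escaped | p2:escaped
Step 5: p0:(4,3)->(5,3) | p1:escaped | p2:escaped
Step 6: p0:(5,3)->(5,4)->EXIT | p1:escaped | p2:escaped
Exit steps: [6, 2, 3]
First to escape: p1 at step 2

Answer: 1 2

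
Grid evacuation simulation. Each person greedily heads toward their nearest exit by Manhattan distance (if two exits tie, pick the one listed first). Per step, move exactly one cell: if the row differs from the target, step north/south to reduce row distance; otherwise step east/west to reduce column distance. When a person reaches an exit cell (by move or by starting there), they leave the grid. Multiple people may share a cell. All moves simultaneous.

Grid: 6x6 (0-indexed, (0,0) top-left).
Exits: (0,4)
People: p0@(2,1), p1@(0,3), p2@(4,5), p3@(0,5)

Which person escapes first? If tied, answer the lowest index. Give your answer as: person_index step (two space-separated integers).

Answer: 1 1

Derivation:
Step 1: p0:(2,1)->(1,1) | p1:(0,3)->(0,4)->EXIT | p2:(4,5)->(3,5) | p3:(0,5)->(0,4)->EXIT
Step 2: p0:(1,1)->(0,1) | p1:escaped | p2:(3,5)->(2,5) | p3:escaped
Step 3: p0:(0,1)->(0,2) | p1:escaped | p2:(2,5)->(1,5) | p3:escaped
Step 4: p0:(0,2)->(0,3) | p1:escaped | p2:(1,5)->(0,5) | p3:escaped
Step 5: p0:(0,3)->(0,4)->EXIT | p1:escaped | p2:(0,5)->(0,4)->EXIT | p3:escaped
Exit steps: [5, 1, 5, 1]
First to escape: p1 at step 1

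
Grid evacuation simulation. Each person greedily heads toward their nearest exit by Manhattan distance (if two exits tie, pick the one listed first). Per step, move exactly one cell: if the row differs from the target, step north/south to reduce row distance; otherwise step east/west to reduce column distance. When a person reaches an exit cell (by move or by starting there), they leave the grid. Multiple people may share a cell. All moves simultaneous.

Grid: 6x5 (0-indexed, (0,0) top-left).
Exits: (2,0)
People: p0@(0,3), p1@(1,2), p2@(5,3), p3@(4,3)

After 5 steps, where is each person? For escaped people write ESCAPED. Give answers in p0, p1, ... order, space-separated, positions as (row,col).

Step 1: p0:(0,3)->(1,3) | p1:(1,2)->(2,2) | p2:(5,3)->(4,3) | p3:(4,3)->(3,3)
Step 2: p0:(1,3)->(2,3) | p1:(2,2)->(2,1) | p2:(4,3)->(3,3) | p3:(3,3)->(2,3)
Step 3: p0:(2,3)->(2,2) | p1:(2,1)->(2,0)->EXIT | p2:(3,3)->(2,3) | p3:(2,3)->(2,2)
Step 4: p0:(2,2)->(2,1) | p1:escaped | p2:(2,3)->(2,2) | p3:(2,2)->(2,1)
Step 5: p0:(2,1)->(2,0)->EXIT | p1:escaped | p2:(2,2)->(2,1) | p3:(2,1)->(2,0)->EXIT

ESCAPED ESCAPED (2,1) ESCAPED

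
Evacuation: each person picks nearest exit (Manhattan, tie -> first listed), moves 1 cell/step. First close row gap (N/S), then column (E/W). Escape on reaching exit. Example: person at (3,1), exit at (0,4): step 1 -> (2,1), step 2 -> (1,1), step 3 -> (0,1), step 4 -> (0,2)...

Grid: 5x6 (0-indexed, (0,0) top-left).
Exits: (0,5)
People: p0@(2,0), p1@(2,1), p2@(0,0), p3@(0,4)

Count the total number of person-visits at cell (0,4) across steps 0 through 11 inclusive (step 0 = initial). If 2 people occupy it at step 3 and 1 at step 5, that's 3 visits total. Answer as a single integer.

Step 0: p0@(2,0) p1@(2,1) p2@(0,0) p3@(0,4) -> at (0,4): 1 [p3], cum=1
Step 1: p0@(1,0) p1@(1,1) p2@(0,1) p3@ESC -> at (0,4): 0 [-], cum=1
Step 2: p0@(0,0) p1@(0,1) p2@(0,2) p3@ESC -> at (0,4): 0 [-], cum=1
Step 3: p0@(0,1) p1@(0,2) p2@(0,3) p3@ESC -> at (0,4): 0 [-], cum=1
Step 4: p0@(0,2) p1@(0,3) p2@(0,4) p3@ESC -> at (0,4): 1 [p2], cum=2
Step 5: p0@(0,3) p1@(0,4) p2@ESC p3@ESC -> at (0,4): 1 [p1], cum=3
Step 6: p0@(0,4) p1@ESC p2@ESC p3@ESC -> at (0,4): 1 [p0], cum=4
Step 7: p0@ESC p1@ESC p2@ESC p3@ESC -> at (0,4): 0 [-], cum=4
Total visits = 4

Answer: 4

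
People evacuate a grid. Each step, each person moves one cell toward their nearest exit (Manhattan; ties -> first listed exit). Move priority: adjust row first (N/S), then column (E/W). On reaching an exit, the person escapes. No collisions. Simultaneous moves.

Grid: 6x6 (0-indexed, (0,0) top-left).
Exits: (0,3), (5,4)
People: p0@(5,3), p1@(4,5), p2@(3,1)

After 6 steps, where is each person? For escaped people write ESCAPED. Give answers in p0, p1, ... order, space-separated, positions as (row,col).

Step 1: p0:(5,3)->(5,4)->EXIT | p1:(4,5)->(5,5) | p2:(3,1)->(2,1)
Step 2: p0:escaped | p1:(5,5)->(5,4)->EXIT | p2:(2,1)->(1,1)
Step 3: p0:escaped | p1:escaped | p2:(1,1)->(0,1)
Step 4: p0:escaped | p1:escaped | p2:(0,1)->(0,2)
Step 5: p0:escaped | p1:escaped | p2:(0,2)->(0,3)->EXIT

ESCAPED ESCAPED ESCAPED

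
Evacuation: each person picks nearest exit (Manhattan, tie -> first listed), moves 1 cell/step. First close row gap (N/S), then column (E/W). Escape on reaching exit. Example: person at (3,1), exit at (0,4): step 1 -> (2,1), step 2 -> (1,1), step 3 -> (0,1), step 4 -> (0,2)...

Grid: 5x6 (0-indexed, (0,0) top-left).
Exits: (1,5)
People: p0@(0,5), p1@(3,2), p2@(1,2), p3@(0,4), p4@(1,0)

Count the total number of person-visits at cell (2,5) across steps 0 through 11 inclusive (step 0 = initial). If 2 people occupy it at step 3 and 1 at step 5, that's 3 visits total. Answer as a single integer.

Step 0: p0@(0,5) p1@(3,2) p2@(1,2) p3@(0,4) p4@(1,0) -> at (2,5): 0 [-], cum=0
Step 1: p0@ESC p1@(2,2) p2@(1,3) p3@(1,4) p4@(1,1) -> at (2,5): 0 [-], cum=0
Step 2: p0@ESC p1@(1,2) p2@(1,4) p3@ESC p4@(1,2) -> at (2,5): 0 [-], cum=0
Step 3: p0@ESC p1@(1,3) p2@ESC p3@ESC p4@(1,3) -> at (2,5): 0 [-], cum=0
Step 4: p0@ESC p1@(1,4) p2@ESC p3@ESC p4@(1,4) -> at (2,5): 0 [-], cum=0
Step 5: p0@ESC p1@ESC p2@ESC p3@ESC p4@ESC -> at (2,5): 0 [-], cum=0
Total visits = 0

Answer: 0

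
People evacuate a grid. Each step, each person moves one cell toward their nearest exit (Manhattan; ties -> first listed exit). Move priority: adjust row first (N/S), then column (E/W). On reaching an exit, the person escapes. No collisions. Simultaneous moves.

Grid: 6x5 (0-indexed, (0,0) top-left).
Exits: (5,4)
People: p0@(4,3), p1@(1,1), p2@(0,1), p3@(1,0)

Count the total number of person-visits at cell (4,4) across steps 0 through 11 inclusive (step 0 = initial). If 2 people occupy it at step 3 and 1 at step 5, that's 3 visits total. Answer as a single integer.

Step 0: p0@(4,3) p1@(1,1) p2@(0,1) p3@(1,0) -> at (4,4): 0 [-], cum=0
Step 1: p0@(5,3) p1@(2,1) p2@(1,1) p3@(2,0) -> at (4,4): 0 [-], cum=0
Step 2: p0@ESC p1@(3,1) p2@(2,1) p3@(3,0) -> at (4,4): 0 [-], cum=0
Step 3: p0@ESC p1@(4,1) p2@(3,1) p3@(4,0) -> at (4,4): 0 [-], cum=0
Step 4: p0@ESC p1@(5,1) p2@(4,1) p3@(5,0) -> at (4,4): 0 [-], cum=0
Step 5: p0@ESC p1@(5,2) p2@(5,1) p3@(5,1) -> at (4,4): 0 [-], cum=0
Step 6: p0@ESC p1@(5,3) p2@(5,2) p3@(5,2) -> at (4,4): 0 [-], cum=0
Step 7: p0@ESC p1@ESC p2@(5,3) p3@(5,3) -> at (4,4): 0 [-], cum=0
Step 8: p0@ESC p1@ESC p2@ESC p3@ESC -> at (4,4): 0 [-], cum=0
Total visits = 0

Answer: 0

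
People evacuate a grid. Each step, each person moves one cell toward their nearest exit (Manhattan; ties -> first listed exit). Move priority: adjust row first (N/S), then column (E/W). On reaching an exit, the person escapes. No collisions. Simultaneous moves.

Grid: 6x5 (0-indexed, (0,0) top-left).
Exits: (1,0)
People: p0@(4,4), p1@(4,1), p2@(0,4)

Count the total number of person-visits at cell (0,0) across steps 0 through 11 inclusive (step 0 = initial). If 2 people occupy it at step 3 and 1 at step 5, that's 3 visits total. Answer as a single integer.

Step 0: p0@(4,4) p1@(4,1) p2@(0,4) -> at (0,0): 0 [-], cum=0
Step 1: p0@(3,4) p1@(3,1) p2@(1,4) -> at (0,0): 0 [-], cum=0
Step 2: p0@(2,4) p1@(2,1) p2@(1,3) -> at (0,0): 0 [-], cum=0
Step 3: p0@(1,4) p1@(1,1) p2@(1,2) -> at (0,0): 0 [-], cum=0
Step 4: p0@(1,3) p1@ESC p2@(1,1) -> at (0,0): 0 [-], cum=0
Step 5: p0@(1,2) p1@ESC p2@ESC -> at (0,0): 0 [-], cum=0
Step 6: p0@(1,1) p1@ESC p2@ESC -> at (0,0): 0 [-], cum=0
Step 7: p0@ESC p1@ESC p2@ESC -> at (0,0): 0 [-], cum=0
Total visits = 0

Answer: 0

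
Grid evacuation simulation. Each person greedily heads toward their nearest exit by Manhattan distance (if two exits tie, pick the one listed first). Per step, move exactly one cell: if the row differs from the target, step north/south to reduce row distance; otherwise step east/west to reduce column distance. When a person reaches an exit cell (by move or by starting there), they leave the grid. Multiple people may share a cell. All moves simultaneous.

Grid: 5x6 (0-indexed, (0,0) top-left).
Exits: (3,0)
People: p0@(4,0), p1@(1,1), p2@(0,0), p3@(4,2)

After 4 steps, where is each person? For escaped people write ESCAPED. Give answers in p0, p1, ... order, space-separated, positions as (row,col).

Step 1: p0:(4,0)->(3,0)->EXIT | p1:(1,1)->(2,1) | p2:(0,0)->(1,0) | p3:(4,2)->(3,2)
Step 2: p0:escaped | p1:(2,1)->(3,1) | p2:(1,0)->(2,0) | p3:(3,2)->(3,1)
Step 3: p0:escaped | p1:(3,1)->(3,0)->EXIT | p2:(2,0)->(3,0)->EXIT | p3:(3,1)->(3,0)->EXIT

ESCAPED ESCAPED ESCAPED ESCAPED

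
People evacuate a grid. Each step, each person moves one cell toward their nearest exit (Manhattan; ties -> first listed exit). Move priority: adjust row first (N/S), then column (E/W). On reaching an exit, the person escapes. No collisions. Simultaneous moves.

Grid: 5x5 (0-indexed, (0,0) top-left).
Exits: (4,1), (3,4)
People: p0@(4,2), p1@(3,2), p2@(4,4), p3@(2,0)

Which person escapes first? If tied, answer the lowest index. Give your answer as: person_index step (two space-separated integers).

Answer: 0 1

Derivation:
Step 1: p0:(4,2)->(4,1)->EXIT | p1:(3,2)->(4,2) | p2:(4,4)->(3,4)->EXIT | p3:(2,0)->(3,0)
Step 2: p0:escaped | p1:(4,2)->(4,1)->EXIT | p2:escaped | p3:(3,0)->(4,0)
Step 3: p0:escaped | p1:escaped | p2:escaped | p3:(4,0)->(4,1)->EXIT
Exit steps: [1, 2, 1, 3]
First to escape: p0 at step 1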